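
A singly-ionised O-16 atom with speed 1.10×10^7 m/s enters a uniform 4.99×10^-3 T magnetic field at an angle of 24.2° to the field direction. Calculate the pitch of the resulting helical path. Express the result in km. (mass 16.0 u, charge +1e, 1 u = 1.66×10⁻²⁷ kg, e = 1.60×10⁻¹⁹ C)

pitch ≈ 2.10 km

The velocity component along B is v∥ = v cos24.2° = 1.00×10^7 m/s.
The cyclotron period T = 2πm/(qB) = 2.09×10^-4 s is set by m, q, B alone.
Pitch = v∥·T = (1.00×10^7)(2.09×10^-4) = 2100 m.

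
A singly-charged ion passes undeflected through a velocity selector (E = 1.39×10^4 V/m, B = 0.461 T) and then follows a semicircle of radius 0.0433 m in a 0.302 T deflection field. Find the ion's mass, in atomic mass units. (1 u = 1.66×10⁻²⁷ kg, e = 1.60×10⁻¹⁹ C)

v = E/B₁ = 3.02×10^4 m/s.
From r = mv/(qB₂), m = qB₂r/v = (1×1.60×10^-19)(0.302)(0.0433) / (3.02×10^4) = 6.94×10^-26 kg.
In atomic mass units: m = 6.94×10^-26 / 1.66×10^-27 = 41.8 u.

m ≈ 41.8 u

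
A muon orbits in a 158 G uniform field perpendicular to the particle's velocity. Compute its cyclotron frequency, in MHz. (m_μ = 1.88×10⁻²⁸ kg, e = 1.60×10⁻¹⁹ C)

f = qB/(2πm) = (1×1.60×10^-19)(0.0158) / [2π(1.88×10^-28)] = 2.14×10^6 Hz.

f ≈ 2.14 MHz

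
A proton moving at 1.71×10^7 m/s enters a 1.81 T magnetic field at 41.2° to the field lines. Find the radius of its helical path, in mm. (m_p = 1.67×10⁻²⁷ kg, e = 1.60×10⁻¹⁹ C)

Only the perpendicular component v⊥ = v sin41.2° = 1.13×10^7 m/s is bent by the field.
r = m v⊥ /(qB) = (1.67×10^-27)(1.13×10^7) / [(1×1.60×10^-19)(1.81)] = 0.0650 m.

r ≈ 65.0 mm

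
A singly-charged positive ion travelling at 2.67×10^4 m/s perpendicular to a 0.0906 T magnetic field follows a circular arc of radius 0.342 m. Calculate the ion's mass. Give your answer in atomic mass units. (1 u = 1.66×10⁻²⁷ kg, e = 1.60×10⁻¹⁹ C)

m ≈ 112 u

qvB = mv²/r ⇒ m = qBr/v.
m = (1×1.60×10^-19)(0.0906)(0.342) / (2.67×10^4) = 1.86×10^-25 kg = 112 u.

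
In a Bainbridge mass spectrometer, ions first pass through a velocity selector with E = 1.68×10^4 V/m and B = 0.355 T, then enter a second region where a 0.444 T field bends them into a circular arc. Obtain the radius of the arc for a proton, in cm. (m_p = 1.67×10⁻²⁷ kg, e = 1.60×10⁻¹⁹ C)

The selector passes v = E/B = 1.68×10^4/0.355 = 4.73×10^4 m/s.
In the deflection region, r = mv/(qB₂) = (1.67×10^-27)(4.73×10^4) / [(1×1.60×10^-19)(0.444)] = 1.11×10^-3 m.

r ≈ 0.111 cm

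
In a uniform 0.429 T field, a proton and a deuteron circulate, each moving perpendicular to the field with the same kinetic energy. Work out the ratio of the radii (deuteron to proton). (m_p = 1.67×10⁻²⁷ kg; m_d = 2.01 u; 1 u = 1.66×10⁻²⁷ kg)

ratio ≈ 1.41

r = √(2mK)/(qB) ⇒ at equal K, r ∝ √m/q.
r_{deuteron}/r_{proton} = 1.41.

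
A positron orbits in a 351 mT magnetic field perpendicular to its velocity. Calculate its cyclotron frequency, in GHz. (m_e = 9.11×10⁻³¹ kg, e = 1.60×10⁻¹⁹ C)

f = qB/(2πm) = (1×1.60×10^-19)(0.351) / [2π(9.11×10^-31)] = 9.81×10^9 Hz.

f ≈ 9.81 GHz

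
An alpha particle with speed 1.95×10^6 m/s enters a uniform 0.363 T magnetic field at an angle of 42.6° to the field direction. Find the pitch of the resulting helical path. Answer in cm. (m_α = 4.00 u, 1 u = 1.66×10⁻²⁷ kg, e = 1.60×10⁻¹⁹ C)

pitch ≈ 51.6 cm

The velocity component along B is v∥ = v cos42.6° = 1.44×10^6 m/s.
The cyclotron period T = 2πm/(qB) = 3.59×10^-7 s is set by m, q, B alone.
Pitch = v∥·T = (1.44×10^6)(3.59×10^-7) = 0.516 m.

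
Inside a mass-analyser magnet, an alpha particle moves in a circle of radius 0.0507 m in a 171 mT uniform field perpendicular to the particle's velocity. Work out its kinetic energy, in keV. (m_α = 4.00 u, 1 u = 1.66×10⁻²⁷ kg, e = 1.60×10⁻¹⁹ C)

v = qBr/m = (2×1.60×10^-19)(0.171)(0.0507) / (6.64×10^-27) = 4.18×10^5 m/s.
K = ½mv² = 0.5·(6.64×10^-27)·(4.18×10^5)² = 5.80×10^-16 J = 3.62 keV.

K ≈ 3.62 keV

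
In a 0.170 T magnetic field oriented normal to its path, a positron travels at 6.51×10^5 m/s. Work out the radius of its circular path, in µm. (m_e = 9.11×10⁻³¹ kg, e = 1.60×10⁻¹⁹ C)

The magnetic force provides the centripetal force: qvB = mv²/r, so r = mv/(qB).
r = (9.11×10^-31 kg)(6.51×10^5 m/s) / [(1×1.60×10^-19 C)(0.170 T)] = 2.18×10^-5 m.

r ≈ 21.8 µm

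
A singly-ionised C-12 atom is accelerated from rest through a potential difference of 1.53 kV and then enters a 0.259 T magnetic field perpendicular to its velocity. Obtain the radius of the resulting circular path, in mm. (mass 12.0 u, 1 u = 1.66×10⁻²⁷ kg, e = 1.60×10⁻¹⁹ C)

r ≈ 75.4 mm

The kinetic energy gained is K = qV = (1×1.60×10^-19)(1530) = 2.45×10^-16 J.
v = √(2K/m) = 1.57×10^5 m/s.
r = mv/(qB) = (1.99×10^-26)(1.57×10^5) / [(1×1.60×10^-19)(0.259)] = 0.0754 m.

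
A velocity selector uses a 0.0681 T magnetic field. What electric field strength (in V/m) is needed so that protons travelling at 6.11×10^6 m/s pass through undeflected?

E ≈ 4.16×10^5 V/m

qE = qvB ⇒ E = vB = (6.11×10^6)(0.0681) = 4.16×10^5 V/m.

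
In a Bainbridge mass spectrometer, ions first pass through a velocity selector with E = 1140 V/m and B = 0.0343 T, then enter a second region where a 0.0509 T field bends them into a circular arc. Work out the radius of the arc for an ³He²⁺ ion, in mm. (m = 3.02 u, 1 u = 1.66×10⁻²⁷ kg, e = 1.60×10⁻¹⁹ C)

r ≈ 10.2 mm

The selector passes v = E/B = 1140/0.0343 = 3.32×10^4 m/s.
In the deflection region, r = mv/(qB₂) = (5.01×10^-27)(3.32×10^4) / [(2×1.60×10^-19)(0.0509)] = 0.0102 m.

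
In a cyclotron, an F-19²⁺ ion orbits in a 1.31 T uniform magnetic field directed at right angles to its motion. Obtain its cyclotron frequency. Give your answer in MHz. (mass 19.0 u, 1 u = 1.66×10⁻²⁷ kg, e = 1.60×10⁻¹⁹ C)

f = qB/(2πm) = (2×1.60×10^-19)(1.31) / [2π(3.15×10^-26)] = 2.12×10^6 Hz.

f ≈ 2.12 MHz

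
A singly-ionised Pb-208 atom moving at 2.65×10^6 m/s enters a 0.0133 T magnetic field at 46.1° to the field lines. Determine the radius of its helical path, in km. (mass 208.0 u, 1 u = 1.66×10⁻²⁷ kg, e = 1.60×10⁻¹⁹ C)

Only the perpendicular component v⊥ = v sin46.1° = 1.91×10^6 m/s is bent by the field.
r = m v⊥ /(qB) = (3.45×10^-25)(1.91×10^6) / [(1×1.60×10^-19)(0.0133)] = 310 m.

r ≈ 0.310 km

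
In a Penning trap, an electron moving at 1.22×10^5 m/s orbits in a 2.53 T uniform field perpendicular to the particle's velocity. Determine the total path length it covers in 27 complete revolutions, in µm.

L ≈ 46.6 µm

r = mv/(qB) = 2.75×10^-7 m, so one revolution covers 2πr = 1.73×10^-6 m.
In 27 revolutions: L = 27·2πr = 4.66×10^-5 m.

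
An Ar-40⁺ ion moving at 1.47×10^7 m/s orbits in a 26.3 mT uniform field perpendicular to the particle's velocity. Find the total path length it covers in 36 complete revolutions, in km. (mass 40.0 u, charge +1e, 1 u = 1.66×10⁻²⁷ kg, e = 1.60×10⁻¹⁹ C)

r = mv/(qB) = 232 m, so one revolution covers 2πr = 1460 m.
In 36 revolutions: L = 36·2πr = 5.25×10^4 m.

L ≈ 52.5 km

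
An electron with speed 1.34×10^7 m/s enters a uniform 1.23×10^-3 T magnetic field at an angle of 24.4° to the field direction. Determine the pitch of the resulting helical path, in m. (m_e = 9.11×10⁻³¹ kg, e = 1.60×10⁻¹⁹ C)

The velocity component along B is v∥ = v cos24.4° = 1.22×10^7 m/s.
The cyclotron period T = 2πm/(qB) = 2.91×10^-8 s is set by m, q, B alone.
Pitch = v∥·T = (1.22×10^7)(2.91×10^-8) = 0.355 m.

pitch ≈ 0.355 m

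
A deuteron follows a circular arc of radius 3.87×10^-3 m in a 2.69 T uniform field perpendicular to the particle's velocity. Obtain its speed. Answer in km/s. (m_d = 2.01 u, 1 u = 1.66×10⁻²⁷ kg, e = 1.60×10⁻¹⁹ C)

v ≈ 499 km/s

From qvB = mv²/r, v = qBr/m.
v = (1×1.60×10^-19)(2.69)(3.87×10^-3) / (3.34×10^-27) = 4.99×10^5 m/s.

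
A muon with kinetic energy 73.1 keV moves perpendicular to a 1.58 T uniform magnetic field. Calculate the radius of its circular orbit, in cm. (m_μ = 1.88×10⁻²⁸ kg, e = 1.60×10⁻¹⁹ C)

r ≈ 0.830 cm

Convert the energy: K = 73.1 keV = 1.17×10^-14 J.
v = √(2K/m) = √(2·1.17×10^-14/1.88×10^-28) = 1.12×10^7 m/s.
r = mv/(qB) = (1.88×10^-28)(1.12×10^7) / [(1×1.60×10^-19)(1.58)] = 8.30×10^-3 m.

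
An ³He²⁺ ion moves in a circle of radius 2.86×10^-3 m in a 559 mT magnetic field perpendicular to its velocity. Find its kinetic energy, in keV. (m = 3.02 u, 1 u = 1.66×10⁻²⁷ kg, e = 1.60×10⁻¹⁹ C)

v = qBr/m = (2×1.60×10^-19)(0.559)(2.86×10^-3) / (5.01×10^-27) = 1.02×10^5 m/s.
K = ½mv² = 0.5·(5.01×10^-27)·(1.02×10^5)² = 2.61×10^-17 J = 0.163 keV.

K ≈ 0.163 keV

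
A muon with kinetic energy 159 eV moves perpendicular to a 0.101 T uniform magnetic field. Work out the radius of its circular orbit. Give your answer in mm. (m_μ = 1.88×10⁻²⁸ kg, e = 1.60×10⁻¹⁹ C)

Convert the energy: K = 159 eV = 2.54×10^-17 J.
v = √(2K/m) = √(2·2.54×10^-17/1.88×10^-28) = 5.20×10^5 m/s.
r = mv/(qB) = (1.88×10^-28)(5.20×10^5) / [(1×1.60×10^-19)(0.101)] = 6.05×10^-3 m.

r ≈ 6.05 mm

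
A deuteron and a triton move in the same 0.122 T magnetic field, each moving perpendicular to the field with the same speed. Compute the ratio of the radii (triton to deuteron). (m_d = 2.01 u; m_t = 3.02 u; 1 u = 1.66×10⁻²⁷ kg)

r = mv/(qB) ⇒ at equal v, r ∝ m/q.
r_{triton}/r_{deuteron} = 1.50.

ratio ≈ 1.50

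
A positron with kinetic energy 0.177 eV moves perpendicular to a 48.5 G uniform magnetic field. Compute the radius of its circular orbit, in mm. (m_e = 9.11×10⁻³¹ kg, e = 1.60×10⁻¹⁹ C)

Convert the energy: K = 0.177 eV = 2.83×10^-20 J.
v = √(2K/m) = √(2·2.83×10^-20/9.11×10^-31) = 2.49×10^5 m/s.
r = mv/(qB) = (9.11×10^-31)(2.49×10^5) / [(1×1.60×10^-19)(4.85×10^-3)] = 2.93×10^-4 m.

r ≈ 0.293 mm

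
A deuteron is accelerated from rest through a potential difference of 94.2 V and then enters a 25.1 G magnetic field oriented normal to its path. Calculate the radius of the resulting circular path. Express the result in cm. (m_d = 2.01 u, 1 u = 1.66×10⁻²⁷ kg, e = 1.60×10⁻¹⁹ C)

r ≈ 79.0 cm

The kinetic energy gained is K = qV = (1×1.60×10^-19)(94.2) = 1.51×10^-17 J.
v = √(2K/m) = 9.50×10^4 m/s.
r = mv/(qB) = (3.34×10^-27)(9.50×10^4) / [(1×1.60×10^-19)(2.51×10^-3)] = 0.790 m.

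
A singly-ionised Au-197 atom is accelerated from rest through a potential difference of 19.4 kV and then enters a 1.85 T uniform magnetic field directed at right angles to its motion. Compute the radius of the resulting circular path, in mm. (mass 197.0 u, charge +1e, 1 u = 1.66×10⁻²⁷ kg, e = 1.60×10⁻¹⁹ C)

The kinetic energy gained is K = qV = (1×1.60×10^-19)(1.94×10^4) = 3.10×10^-15 J.
v = √(2K/m) = 1.38×10^5 m/s.
r = mv/(qB) = (3.27×10^-25)(1.38×10^5) / [(1×1.60×10^-19)(1.85)] = 0.152 m.

r ≈ 152 mm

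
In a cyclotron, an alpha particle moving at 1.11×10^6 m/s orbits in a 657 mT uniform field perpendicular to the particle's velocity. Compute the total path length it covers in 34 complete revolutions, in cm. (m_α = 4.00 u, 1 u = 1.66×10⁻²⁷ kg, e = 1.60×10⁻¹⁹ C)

L ≈ 749 cm

r = mv/(qB) = 0.0351 m, so one revolution covers 2πr = 0.220 m.
In 34 revolutions: L = 34·2πr = 7.49 m.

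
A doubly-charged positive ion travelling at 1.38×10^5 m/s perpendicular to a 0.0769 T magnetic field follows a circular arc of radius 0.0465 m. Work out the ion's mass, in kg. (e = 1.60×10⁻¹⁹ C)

qvB = mv²/r ⇒ m = qBr/v.
m = (2×1.60×10^-19)(0.0769)(0.0465) / (1.38×10^5) = 8.29×10^-27 kg.

m ≈ 8.29×10^-27 kg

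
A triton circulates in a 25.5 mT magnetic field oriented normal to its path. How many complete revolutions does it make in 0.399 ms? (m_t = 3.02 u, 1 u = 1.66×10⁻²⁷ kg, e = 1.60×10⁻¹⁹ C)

N = 51

T = 2πm/(qB) = 2π(5.0132×10^-27) / [(1×1.60×10^-19)(0.0255)] = 7.7203×10^-6 s.
N = t/T = 3.99×10^-4 / 7.7203×10^-6 ≈ 51.68, so 51 complete revolutions.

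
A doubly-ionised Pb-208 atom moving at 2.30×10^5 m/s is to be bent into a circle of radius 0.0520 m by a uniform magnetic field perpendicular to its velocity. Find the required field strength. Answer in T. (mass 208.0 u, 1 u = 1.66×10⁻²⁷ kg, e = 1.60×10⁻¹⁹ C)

B ≈ 4.77 T

qvB = mv²/r gives B = mv/(qr).
B = (3.45×10^-25)(2.30×10^5) / [(2×1.60×10^-19)(0.0520)] = 4.77 T.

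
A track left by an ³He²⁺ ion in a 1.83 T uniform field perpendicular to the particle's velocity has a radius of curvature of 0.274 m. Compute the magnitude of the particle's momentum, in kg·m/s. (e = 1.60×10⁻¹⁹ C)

p ≈ 1.60×10^-19 kg·m/s

Since qvB = mv²/r, the momentum p = mv = qBr.
p = (2×1.60×10^-19)(1.83)(0.274) = 1.60×10^-19 kg·m/s.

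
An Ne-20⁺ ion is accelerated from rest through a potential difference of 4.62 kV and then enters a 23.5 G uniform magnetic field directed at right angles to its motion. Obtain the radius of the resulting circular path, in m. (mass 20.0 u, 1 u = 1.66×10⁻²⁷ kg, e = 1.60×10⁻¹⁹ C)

The kinetic energy gained is K = qV = (1×1.60×10^-19)(4620) = 7.39×10^-16 J.
v = √(2K/m) = 2.11×10^5 m/s.
r = mv/(qB) = (3.32×10^-26)(2.11×10^5) / [(1×1.60×10^-19)(2.35×10^-3)] = 18.6 m.

r ≈ 18.6 m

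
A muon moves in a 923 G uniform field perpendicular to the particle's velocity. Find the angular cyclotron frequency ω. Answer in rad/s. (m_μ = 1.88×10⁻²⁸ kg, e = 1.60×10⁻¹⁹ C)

ω ≈ 7.86×10^7 rad/s

ω = qB/m = (1×1.60×10^-19)(0.0923) / (1.88×10^-28) = 7.86×10^7 rad/s.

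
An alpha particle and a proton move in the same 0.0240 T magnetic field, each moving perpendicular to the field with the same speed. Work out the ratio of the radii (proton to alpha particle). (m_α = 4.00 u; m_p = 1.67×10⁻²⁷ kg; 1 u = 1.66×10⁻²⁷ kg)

r = mv/(qB) ⇒ at equal v, r ∝ m/q.
r_{proton}/r_{alpha particle} = 0.503.

ratio ≈ 0.503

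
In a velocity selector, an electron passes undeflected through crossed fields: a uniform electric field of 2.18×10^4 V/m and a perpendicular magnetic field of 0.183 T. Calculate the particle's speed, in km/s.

v ≈ 119 km/s

For zero net force, qE = qvB, so v = E/B.
v = (2.18×10^4) / (0.183) = 1.19×10^5 m/s.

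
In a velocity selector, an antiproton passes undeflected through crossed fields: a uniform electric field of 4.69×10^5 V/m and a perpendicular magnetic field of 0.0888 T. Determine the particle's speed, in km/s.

v ≈ 5280 km/s

For zero net force, qE = qvB, so v = E/B.
v = (4.69×10^5) / (0.0888) = 5.28×10^6 m/s.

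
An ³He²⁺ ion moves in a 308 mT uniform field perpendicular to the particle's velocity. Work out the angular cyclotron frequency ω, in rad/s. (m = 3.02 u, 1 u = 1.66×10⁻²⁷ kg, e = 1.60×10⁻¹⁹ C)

ω = qB/m = (2×1.60×10^-19)(0.308) / (5.01×10^-27) = 1.97×10^7 rad/s.

ω ≈ 1.97×10^7 rad/s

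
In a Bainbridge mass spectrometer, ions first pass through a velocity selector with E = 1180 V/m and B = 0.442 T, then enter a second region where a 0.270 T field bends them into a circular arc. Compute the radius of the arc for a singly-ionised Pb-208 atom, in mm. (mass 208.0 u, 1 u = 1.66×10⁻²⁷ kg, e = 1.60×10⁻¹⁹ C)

r ≈ 21.3 mm

The selector passes v = E/B = 1180/0.442 = 2670 m/s.
In the deflection region, r = mv/(qB₂) = (3.45×10^-25)(2670) / [(1×1.60×10^-19)(0.270)] = 0.0213 m.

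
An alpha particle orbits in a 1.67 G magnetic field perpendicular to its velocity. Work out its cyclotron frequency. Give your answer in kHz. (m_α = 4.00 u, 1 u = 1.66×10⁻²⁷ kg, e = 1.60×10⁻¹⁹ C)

f = qB/(2πm) = (2×1.60×10^-19)(1.67×10^-4) / [2π(6.64×10^-27)] = 1280 Hz.

f ≈ 1.28 kHz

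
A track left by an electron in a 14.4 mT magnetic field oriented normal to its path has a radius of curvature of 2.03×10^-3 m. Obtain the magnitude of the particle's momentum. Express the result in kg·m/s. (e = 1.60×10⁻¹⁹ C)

Since qvB = mv²/r, the momentum p = mv = qBr.
p = (1×1.60×10^-19)(0.0144)(2.03×10^-3) = 4.68×10^-24 kg·m/s.

p ≈ 4.68×10^-24 kg·m/s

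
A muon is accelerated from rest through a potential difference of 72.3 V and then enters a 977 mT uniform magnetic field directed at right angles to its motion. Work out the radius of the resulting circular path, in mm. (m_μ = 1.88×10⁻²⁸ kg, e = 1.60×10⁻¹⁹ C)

r ≈ 0.422 mm

The kinetic energy gained is K = qV = (1×1.60×10^-19)(72.3) = 1.16×10^-17 J.
v = √(2K/m) = 3.51×10^5 m/s.
r = mv/(qB) = (1.88×10^-28)(3.51×10^5) / [(1×1.60×10^-19)(0.977)] = 4.22×10^-4 m.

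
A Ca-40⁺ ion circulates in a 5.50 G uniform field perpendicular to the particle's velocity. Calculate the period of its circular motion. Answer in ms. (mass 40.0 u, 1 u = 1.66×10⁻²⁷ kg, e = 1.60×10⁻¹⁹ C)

The cyclotron period is independent of speed: T = 2πm/(qB).
T = 2π(6.64×10^-26) / [(1×1.60×10^-19)(5.50×10^-4)] = 4.74×10^-3 s.

T ≈ 4.74 ms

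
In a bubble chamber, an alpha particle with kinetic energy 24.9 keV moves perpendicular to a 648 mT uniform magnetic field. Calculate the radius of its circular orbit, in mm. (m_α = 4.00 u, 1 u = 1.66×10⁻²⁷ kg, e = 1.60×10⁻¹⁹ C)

Convert the energy: K = 24.9 keV = 3.98×10^-15 J.
v = √(2K/m) = √(2·3.98×10^-15/6.64×10^-27) = 1.10×10^6 m/s.
r = mv/(qB) = (6.64×10^-27)(1.10×10^6) / [(2×1.60×10^-19)(0.648)] = 0.0351 m.

r ≈ 35.1 mm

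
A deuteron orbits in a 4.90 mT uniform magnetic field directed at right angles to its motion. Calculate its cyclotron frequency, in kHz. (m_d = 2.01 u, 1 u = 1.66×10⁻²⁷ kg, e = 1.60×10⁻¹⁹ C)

f = qB/(2πm) = (1×1.60×10^-19)(4.90×10^-3) / [2π(3.34×10^-27)] = 3.74×10^4 Hz.

f ≈ 37.4 kHz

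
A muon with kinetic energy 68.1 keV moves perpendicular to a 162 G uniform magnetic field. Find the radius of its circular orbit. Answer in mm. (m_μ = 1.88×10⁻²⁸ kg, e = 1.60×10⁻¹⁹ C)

r ≈ 781 mm

Convert the energy: K = 68.1 keV = 1.09×10^-14 J.
v = √(2K/m) = √(2·1.09×10^-14/1.88×10^-28) = 1.08×10^7 m/s.
r = mv/(qB) = (1.88×10^-28)(1.08×10^7) / [(1×1.60×10^-19)(0.0162)] = 0.781 m.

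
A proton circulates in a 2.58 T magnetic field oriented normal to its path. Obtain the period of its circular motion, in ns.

T ≈ 25.4 ns

The cyclotron period is independent of speed: T = 2πm/(qB).
T = 2π(1.67×10^-27) / [(1×1.60×10^-19)(2.58)] = 2.54×10^-8 s.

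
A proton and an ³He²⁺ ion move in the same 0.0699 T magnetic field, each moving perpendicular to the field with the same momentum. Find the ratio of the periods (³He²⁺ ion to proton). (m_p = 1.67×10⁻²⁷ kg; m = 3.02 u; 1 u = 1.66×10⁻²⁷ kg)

ratio ≈ 1.50

T = 2πm/(qB) is independent of speed, so T₂/T₁ = (m₂/q₂)/(m₁/q₁).
T_{³He²⁺ ion}/T_{proton} = (5.01×10^-27/2e) / (1.67×10^-27/1e) = 1.50.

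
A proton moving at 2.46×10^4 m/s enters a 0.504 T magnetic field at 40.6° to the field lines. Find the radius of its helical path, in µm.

Only the perpendicular component v⊥ = v sin40.6° = 1.60×10^4 m/s is bent by the field.
r = m v⊥ /(qB) = (1.67×10^-27)(1.60×10^4) / [(1×1.60×10^-19)(0.504)] = 3.32×10^-4 m.

r ≈ 332 µm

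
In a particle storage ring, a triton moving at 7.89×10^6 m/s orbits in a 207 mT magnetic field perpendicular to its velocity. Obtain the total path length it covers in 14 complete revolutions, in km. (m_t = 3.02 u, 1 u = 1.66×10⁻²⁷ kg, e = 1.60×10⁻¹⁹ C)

r = mv/(qB) = 1.19 m, so one revolution covers 2πr = 7.50 m.
In 14 revolutions: L = 14·2πr = 105 m.

L ≈ 0.105 km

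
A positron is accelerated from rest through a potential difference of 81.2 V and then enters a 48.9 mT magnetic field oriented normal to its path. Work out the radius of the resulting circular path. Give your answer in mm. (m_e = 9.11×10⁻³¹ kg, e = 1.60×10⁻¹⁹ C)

The kinetic energy gained is K = qV = (1×1.60×10^-19)(81.2) = 1.30×10^-17 J.
v = √(2K/m) = 5.34×10^6 m/s.
r = mv/(qB) = (9.11×10^-31)(5.34×10^6) / [(1×1.60×10^-19)(0.0489)] = 6.22×10^-4 m.

r ≈ 0.622 mm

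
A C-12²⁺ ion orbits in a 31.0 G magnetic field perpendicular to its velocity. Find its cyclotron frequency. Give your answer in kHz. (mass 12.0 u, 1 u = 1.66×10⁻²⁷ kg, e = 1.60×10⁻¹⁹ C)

f = qB/(2πm) = (2×1.60×10^-19)(3.10×10^-3) / [2π(1.99×10^-26)] = 7930 Hz.

f ≈ 7.93 kHz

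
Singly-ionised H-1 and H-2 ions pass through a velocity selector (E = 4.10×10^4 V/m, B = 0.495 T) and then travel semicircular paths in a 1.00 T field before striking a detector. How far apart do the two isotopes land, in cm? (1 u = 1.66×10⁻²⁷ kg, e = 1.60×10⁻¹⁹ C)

Δd ≈ 0.172 cm

Both emerge at v = E/B₁ = 8.28×10^4 m/s.
r = mv/(qB₂), so r₁ = 8.593×10^-4 m and r₂ = 1.719×10^-3 m, giving Δr = 8.59×10^-4 m.
After a semicircle each ion lands a diameter 2r from the entry slit, so the separation is 2Δr = 1.72×10^-3 m.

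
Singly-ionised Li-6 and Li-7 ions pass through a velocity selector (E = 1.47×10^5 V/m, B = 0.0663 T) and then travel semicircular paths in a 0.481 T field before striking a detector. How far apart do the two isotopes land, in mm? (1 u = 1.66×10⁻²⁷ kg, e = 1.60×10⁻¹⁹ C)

Δd ≈ 95.6 mm

Both emerge at v = E/B₁ = 2.22×10^6 m/s.
r = mv/(qB₂), so r₁ = 0.2869 m and r₂ = 0.3348 m, giving Δr = 0.0478 m.
After a semicircle each ion lands a diameter 2r from the entry slit, so the separation is 2Δr = 0.0956 m.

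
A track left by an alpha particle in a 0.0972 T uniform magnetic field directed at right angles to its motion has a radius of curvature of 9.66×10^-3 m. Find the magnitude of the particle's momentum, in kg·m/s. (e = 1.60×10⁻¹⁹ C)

Since qvB = mv²/r, the momentum p = mv = qBr.
p = (2×1.60×10^-19)(0.0972)(9.66×10^-3) = 3.00×10^-22 kg·m/s.

p ≈ 3.00×10^-22 kg·m/s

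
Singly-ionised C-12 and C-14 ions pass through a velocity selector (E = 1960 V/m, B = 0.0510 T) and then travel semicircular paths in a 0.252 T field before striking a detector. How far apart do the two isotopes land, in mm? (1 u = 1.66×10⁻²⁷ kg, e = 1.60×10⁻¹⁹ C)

Both emerge at v = E/B₁ = 3.84×10^4 m/s.
r = mv/(qB₂), so r₁ = 0.01899 m and r₂ = 0.02215 m, giving Δr = 3.16×10^-3 m.
After a semicircle each ion lands a diameter 2r from the entry slit, so the separation is 2Δr = 6.33×10^-3 m.

Δd ≈ 6.33 mm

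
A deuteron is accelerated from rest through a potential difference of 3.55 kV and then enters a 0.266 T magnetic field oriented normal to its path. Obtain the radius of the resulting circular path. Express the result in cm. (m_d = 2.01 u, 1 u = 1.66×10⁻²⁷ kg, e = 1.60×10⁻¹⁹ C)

r ≈ 4.57 cm

The kinetic energy gained is K = qV = (1×1.60×10^-19)(3550) = 5.68×10^-16 J.
v = √(2K/m) = 5.83×10^5 m/s.
r = mv/(qB) = (3.34×10^-27)(5.83×10^5) / [(1×1.60×10^-19)(0.266)] = 0.0457 m.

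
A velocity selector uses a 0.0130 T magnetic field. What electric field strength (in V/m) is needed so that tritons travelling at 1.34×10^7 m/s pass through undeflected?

E ≈ 1.74×10^5 V/m

qE = qvB ⇒ E = vB = (1.34×10^7)(0.0130) = 1.74×10^5 V/m.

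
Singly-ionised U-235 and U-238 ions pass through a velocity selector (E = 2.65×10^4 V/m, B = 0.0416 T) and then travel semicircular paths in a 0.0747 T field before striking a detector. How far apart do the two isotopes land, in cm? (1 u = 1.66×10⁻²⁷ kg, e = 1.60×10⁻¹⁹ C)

Both emerge at v = E/B₁ = 6.37×10^5 m/s.
r = mv/(qB₂), so r₁ = 20.792 m and r₂ = 21.057 m, giving Δr = 0.265 m.
After a semicircle each ion lands a diameter 2r from the entry slit, so the separation is 2Δr = 0.531 m.

Δd ≈ 53.1 cm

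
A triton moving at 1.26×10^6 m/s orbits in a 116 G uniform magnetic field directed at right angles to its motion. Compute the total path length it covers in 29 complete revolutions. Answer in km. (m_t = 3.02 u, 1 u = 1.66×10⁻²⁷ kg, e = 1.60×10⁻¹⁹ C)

L ≈ 0.620 km

r = mv/(qB) = 3.40 m, so one revolution covers 2πr = 21.4 m.
In 29 revolutions: L = 29·2πr = 620 m.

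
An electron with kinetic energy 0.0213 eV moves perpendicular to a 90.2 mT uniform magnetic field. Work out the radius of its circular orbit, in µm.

Convert the energy: K = 0.0213 eV = 3.41×10^-21 J.
v = √(2K/m) = √(2·3.41×10^-21/9.11×10^-31) = 8.65×10^4 m/s.
r = mv/(qB) = (9.11×10^-31)(8.65×10^4) / [(1×1.60×10^-19)(0.0902)] = 5.46×10^-6 m.

r ≈ 5.46 µm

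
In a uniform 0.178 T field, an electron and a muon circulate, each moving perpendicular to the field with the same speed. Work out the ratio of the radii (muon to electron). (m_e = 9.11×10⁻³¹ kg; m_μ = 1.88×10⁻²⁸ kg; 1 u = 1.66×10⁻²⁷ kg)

r = mv/(qB) ⇒ at equal v, r ∝ m/q.
r_{muon}/r_{electron} = 206.

ratio ≈ 206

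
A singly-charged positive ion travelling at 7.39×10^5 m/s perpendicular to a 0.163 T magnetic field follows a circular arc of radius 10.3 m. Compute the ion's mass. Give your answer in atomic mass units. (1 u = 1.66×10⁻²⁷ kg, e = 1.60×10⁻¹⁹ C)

m ≈ 219 u

qvB = mv²/r ⇒ m = qBr/v.
m = (1×1.60×10^-19)(0.163)(10.3) / (7.39×10^5) = 3.63×10^-25 kg = 219 u.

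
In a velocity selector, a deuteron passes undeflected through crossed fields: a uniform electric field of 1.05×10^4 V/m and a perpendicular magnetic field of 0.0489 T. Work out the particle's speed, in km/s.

For zero net force, qE = qvB, so v = E/B.
v = (1.05×10^4) / (0.0489) = 2.15×10^5 m/s.

v ≈ 215 km/s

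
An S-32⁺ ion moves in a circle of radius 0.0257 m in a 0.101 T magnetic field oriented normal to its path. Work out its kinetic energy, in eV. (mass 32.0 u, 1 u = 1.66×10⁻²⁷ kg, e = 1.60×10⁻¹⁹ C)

K ≈ 10.1 eV

v = qBr/m = (1×1.60×10^-19)(0.101)(0.0257) / (5.31×10^-26) = 7820 m/s.
K = ½mv² = 0.5·(5.31×10^-26)·(7820)² = 1.62×10^-18 J = 10.1 eV.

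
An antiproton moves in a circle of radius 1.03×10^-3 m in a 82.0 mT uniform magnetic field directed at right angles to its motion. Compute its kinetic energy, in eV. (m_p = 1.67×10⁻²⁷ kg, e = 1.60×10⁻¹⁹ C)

K ≈ 0.342 eV

v = qBr/m = (1×1.60×10^-19)(0.0820)(1.03×10^-3) / (1.67×10^-27) = 8090 m/s.
K = ½mv² = 0.5·(1.67×10^-27)·(8090)² = 5.47×10^-20 J = 0.342 eV.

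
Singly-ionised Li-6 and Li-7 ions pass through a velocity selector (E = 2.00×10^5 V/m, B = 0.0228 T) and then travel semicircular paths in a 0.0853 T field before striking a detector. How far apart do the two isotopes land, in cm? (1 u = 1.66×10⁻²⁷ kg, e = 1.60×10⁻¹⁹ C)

Δd ≈ 213 cm

Both emerge at v = E/B₁ = 8.77×10^6 m/s.
r = mv/(qB₂), so r₁ = 6.40 m and r₂ = 7.47 m, giving Δr = 1.07 m.
After a semicircle each ion lands a diameter 2r from the entry slit, so the separation is 2Δr = 2.13 m.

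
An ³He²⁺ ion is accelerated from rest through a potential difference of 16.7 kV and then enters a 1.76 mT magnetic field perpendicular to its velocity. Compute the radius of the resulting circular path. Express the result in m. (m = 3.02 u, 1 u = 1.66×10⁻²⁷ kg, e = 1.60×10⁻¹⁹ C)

The kinetic energy gained is K = qV = (2×1.60×10^-19)(1.67×10^4) = 5.34×10^-15 J.
v = √(2K/m) = 1.46×10^6 m/s.
r = mv/(qB) = (5.01×10^-27)(1.46×10^6) / [(2×1.60×10^-19)(1.76×10^-3)] = 13.0 m.

r ≈ 13.0 m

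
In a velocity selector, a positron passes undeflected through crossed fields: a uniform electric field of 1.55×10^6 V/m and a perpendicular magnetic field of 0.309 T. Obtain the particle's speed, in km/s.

v ≈ 5020 km/s

For zero net force, qE = qvB, so v = E/B.
v = (1.55×10^6) / (0.309) = 5.02×10^6 m/s.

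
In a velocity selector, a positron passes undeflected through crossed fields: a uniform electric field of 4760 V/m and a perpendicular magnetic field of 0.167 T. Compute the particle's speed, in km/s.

v ≈ 28.5 km/s

For zero net force, qE = qvB, so v = E/B.
v = (4760) / (0.167) = 2.85×10^4 m/s.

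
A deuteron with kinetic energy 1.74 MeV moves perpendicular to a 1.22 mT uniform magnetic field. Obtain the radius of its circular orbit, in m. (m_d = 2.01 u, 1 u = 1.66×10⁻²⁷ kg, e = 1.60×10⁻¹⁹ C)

r ≈ 221 m

Convert the energy: K = 1.74 MeV = 2.78×10^-13 J.
v = √(2K/m) = √(2·2.78×10^-13/3.34×10^-27) = 1.29×10^7 m/s.
r = mv/(qB) = (3.34×10^-27)(1.29×10^7) / [(1×1.60×10^-19)(1.22×10^-3)] = 221 m.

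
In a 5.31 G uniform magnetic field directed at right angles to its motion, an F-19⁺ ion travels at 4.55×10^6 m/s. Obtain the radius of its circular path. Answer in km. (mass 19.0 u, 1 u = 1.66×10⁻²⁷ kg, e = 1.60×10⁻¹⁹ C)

The magnetic force provides the centripetal force: qvB = mv²/r, so r = mv/(qB).
r = (3.15×10^-26 kg)(4.55×10^6 m/s) / [(1×1.60×10^-19 C)(5.31×10^-4 T)] = 1690 m.

r ≈ 1.69 km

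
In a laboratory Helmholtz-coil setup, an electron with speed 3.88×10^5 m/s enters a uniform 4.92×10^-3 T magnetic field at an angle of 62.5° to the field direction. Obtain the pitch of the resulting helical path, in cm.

pitch ≈ 0.130 cm

The velocity component along B is v∥ = v cos62.5° = 1.79×10^5 m/s.
The cyclotron period T = 2πm/(qB) = 7.27×10^-9 s is set by m, q, B alone.
Pitch = v∥·T = (1.79×10^5)(7.27×10^-9) = 1.30×10^-3 m.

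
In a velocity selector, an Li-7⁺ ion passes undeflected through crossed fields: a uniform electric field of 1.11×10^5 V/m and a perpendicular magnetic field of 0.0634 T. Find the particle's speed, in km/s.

v ≈ 1750 km/s

For zero net force, qE = qvB, so v = E/B.
v = (1.11×10^5) / (0.0634) = 1.75×10^6 m/s.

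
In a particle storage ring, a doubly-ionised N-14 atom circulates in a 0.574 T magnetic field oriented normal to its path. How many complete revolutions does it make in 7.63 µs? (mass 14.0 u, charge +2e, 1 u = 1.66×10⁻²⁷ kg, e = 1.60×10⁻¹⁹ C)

N = 9

T = 2πm/(qB) = 2π(2.324×10^-26) / [(2×1.60×10^-19)(0.574)] = 7.9498×10^-7 s.
N = t/T = 7.63×10^-6 / 7.9498×10^-7 ≈ 9.60, so 9 complete revolutions.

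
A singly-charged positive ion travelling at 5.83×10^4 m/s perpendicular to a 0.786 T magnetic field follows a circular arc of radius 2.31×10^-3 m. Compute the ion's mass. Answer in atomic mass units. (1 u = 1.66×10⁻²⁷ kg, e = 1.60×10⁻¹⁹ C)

qvB = mv²/r ⇒ m = qBr/v.
m = (1×1.60×10^-19)(0.786)(2.31×10^-3) / (5.83×10^4) = 4.98×10^-27 kg = 3.00 u.

m ≈ 3.00 u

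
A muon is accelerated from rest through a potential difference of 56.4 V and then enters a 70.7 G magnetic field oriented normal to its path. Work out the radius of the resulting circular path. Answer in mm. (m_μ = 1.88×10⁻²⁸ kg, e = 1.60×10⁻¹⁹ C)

The kinetic energy gained is K = qV = (1×1.60×10^-19)(56.4) = 9.02×10^-18 J.
v = √(2K/m) = 3.10×10^5 m/s.
r = mv/(qB) = (1.88×10^-28)(3.10×10^5) / [(1×1.60×10^-19)(7.07×10^-3)] = 0.0515 m.

r ≈ 51.5 mm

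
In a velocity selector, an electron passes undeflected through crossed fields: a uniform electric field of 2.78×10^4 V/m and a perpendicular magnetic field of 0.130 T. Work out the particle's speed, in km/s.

v ≈ 214 km/s

For zero net force, qE = qvB, so v = E/B.
v = (2.78×10^4) / (0.130) = 2.14×10^5 m/s.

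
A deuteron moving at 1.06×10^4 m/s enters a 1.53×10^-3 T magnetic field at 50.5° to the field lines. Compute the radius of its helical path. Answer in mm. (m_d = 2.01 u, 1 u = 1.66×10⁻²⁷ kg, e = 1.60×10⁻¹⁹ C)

Only the perpendicular component v⊥ = v sin50.5° = 8180 m/s is bent by the field.
r = m v⊥ /(qB) = (3.34×10^-27)(8180) / [(1×1.60×10^-19)(1.53×10^-3)] = 0.111 m.

r ≈ 111 mm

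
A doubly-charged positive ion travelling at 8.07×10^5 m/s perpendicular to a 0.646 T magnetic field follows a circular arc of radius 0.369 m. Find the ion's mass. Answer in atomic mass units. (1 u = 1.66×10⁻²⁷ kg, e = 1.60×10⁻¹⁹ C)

qvB = mv²/r ⇒ m = qBr/v.
m = (2×1.60×10^-19)(0.646)(0.369) / (8.07×10^5) = 9.45×10^-26 kg = 56.9 u.

m ≈ 56.9 u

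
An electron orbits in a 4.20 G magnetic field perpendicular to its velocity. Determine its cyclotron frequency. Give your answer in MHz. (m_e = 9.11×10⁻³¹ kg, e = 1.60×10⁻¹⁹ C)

f ≈ 11.7 MHz

f = qB/(2πm) = (1×1.60×10^-19)(4.20×10^-4) / [2π(9.11×10^-31)] = 1.17×10^7 Hz.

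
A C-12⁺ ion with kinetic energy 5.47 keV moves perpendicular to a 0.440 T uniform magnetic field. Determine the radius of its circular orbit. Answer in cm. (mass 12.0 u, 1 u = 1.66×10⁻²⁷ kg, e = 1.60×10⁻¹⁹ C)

Convert the energy: K = 5.47 keV = 8.75×10^-16 J.
v = √(2K/m) = √(2·8.75×10^-16/1.99×10^-26) = 2.96×10^5 m/s.
r = mv/(qB) = (1.99×10^-26)(2.96×10^5) / [(1×1.60×10^-19)(0.440)] = 0.0839 m.

r ≈ 8.39 cm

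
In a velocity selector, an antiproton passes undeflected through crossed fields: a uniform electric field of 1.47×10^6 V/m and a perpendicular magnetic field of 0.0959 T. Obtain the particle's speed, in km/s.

v ≈ 15300 km/s

For zero net force, qE = qvB, so v = E/B.
v = (1.47×10^6) / (0.0959) = 1.53×10^7 m/s.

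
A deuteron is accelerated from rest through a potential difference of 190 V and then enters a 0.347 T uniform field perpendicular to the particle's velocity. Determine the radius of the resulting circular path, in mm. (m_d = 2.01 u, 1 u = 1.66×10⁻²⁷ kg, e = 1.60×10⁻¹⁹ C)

r ≈ 8.11 mm

The kinetic energy gained is K = qV = (1×1.60×10^-19)(190) = 3.04×10^-17 J.
v = √(2K/m) = 1.35×10^5 m/s.
r = mv/(qB) = (3.34×10^-27)(1.35×10^5) / [(1×1.60×10^-19)(0.347)] = 8.11×10^-3 m.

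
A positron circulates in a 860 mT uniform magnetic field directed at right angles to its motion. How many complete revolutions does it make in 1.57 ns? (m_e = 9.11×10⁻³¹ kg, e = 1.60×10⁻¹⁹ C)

N = 37

T = 2πm/(qB) = 2π(9.11×10^-31) / [(1×1.60×10^-19)(0.860)] = 4.1599×10^-11 s.
N = t/T = 1.57×10^-9 / 4.1599×10^-11 ≈ 37.74, so 37 complete revolutions.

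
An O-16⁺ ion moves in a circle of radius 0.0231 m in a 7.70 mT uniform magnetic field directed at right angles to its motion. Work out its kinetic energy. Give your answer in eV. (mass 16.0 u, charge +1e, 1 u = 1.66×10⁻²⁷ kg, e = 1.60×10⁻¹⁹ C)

v = qBr/m = (1×1.60×10^-19)(7.70×10^-3)(0.0231) / (2.66×10^-26) = 1070 m/s.
K = ½mv² = 0.5·(2.66×10^-26)·(1070)² = 1.52×10^-20 J = 0.0953 eV.

K ≈ 0.0953 eV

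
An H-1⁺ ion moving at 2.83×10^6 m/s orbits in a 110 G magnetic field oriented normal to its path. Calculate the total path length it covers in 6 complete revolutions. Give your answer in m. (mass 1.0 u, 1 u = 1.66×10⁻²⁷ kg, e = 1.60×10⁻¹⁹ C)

r = mv/(qB) = 2.67 m, so one revolution covers 2πr = 16.8 m.
In 6 revolutions: L = 6·2πr = 101 m.

L ≈ 101 m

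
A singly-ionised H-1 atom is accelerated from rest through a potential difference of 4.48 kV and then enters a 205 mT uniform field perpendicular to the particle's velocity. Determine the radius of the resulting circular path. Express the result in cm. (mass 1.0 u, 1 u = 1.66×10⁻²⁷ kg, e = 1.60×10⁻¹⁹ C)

r ≈ 4.70 cm

The kinetic energy gained is K = qV = (1×1.60×10^-19)(4480) = 7.17×10^-16 J.
v = √(2K/m) = 9.29×10^5 m/s.
r = mv/(qB) = (1.66×10^-27)(9.29×10^5) / [(1×1.60×10^-19)(0.205)] = 0.0470 m.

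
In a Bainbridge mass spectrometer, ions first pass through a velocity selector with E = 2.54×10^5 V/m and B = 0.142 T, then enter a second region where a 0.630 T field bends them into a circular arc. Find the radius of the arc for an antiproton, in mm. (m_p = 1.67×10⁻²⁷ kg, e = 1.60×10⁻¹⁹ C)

The selector passes v = E/B = 2.54×10^5/0.142 = 1.79×10^6 m/s.
In the deflection region, r = mv/(qB₂) = (1.67×10^-27)(1.79×10^6) / [(1×1.60×10^-19)(0.630)] = 0.0296 m.

r ≈ 29.6 mm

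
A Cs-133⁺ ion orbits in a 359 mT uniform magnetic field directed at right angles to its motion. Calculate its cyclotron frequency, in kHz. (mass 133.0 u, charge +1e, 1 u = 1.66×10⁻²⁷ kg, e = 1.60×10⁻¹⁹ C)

f = qB/(2πm) = (1×1.60×10^-19)(0.359) / [2π(2.21×10^-25)] = 4.14×10^4 Hz.

f ≈ 41.4 kHz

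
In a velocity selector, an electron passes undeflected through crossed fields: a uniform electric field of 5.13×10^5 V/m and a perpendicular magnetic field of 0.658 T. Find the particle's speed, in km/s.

For zero net force, qE = qvB, so v = E/B.
v = (5.13×10^5) / (0.658) = 7.80×10^5 m/s.

v ≈ 780 km/s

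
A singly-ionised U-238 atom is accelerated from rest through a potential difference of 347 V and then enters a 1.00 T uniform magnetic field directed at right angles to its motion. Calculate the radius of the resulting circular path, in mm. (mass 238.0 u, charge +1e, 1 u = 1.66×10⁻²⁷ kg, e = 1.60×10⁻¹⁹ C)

The kinetic energy gained is K = qV = (1×1.60×10^-19)(347) = 5.55×10^-17 J.
v = √(2K/m) = 1.68×10^4 m/s.
r = mv/(qB) = (3.95×10^-25)(1.68×10^4) / [(1×1.60×10^-19)(1.00)] = 0.0414 m.

r ≈ 41.4 mm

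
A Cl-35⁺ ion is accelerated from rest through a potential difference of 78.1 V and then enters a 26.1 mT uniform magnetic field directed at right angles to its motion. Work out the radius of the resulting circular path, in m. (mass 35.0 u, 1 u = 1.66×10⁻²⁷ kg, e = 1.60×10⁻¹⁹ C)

The kinetic energy gained is K = qV = (1×1.60×10^-19)(78.1) = 1.25×10^-17 J.
v = √(2K/m) = 2.07×10^4 m/s.
r = mv/(qB) = (5.81×10^-26)(2.07×10^4) / [(1×1.60×10^-19)(0.0261)] = 0.289 m.

r ≈ 0.289 m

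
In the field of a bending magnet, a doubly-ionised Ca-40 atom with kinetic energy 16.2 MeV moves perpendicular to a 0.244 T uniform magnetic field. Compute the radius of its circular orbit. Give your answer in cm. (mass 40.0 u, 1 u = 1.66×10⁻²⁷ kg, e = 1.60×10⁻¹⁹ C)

r ≈ 751 cm

Convert the energy: K = 16.2 MeV = 2.59×10^-12 J.
v = √(2K/m) = √(2·2.59×10^-12/6.64×10^-26) = 8.84×10^6 m/s.
r = mv/(qB) = (6.64×10^-26)(8.84×10^6) / [(2×1.60×10^-19)(0.244)] = 7.51 m.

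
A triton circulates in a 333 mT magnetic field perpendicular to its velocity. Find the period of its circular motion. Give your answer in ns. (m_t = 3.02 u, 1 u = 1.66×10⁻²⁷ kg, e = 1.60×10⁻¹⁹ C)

T ≈ 591 ns

The cyclotron period is independent of speed: T = 2πm/(qB).
T = 2π(5.01×10^-27) / [(1×1.60×10^-19)(0.333)] = 5.91×10^-7 s.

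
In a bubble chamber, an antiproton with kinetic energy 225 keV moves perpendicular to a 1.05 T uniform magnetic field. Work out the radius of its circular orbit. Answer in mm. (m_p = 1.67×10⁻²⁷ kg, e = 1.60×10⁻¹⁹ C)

r ≈ 65.3 mm

Convert the energy: K = 225 keV = 3.60×10^-14 J.
v = √(2K/m) = √(2·3.60×10^-14/1.67×10^-27) = 6.57×10^6 m/s.
r = mv/(qB) = (1.67×10^-27)(6.57×10^6) / [(1×1.60×10^-19)(1.05)] = 0.0653 m.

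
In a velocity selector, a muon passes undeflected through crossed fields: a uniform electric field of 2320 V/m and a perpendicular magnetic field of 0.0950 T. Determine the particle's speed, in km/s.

For zero net force, qE = qvB, so v = E/B.
v = (2320) / (0.0950) = 2.44×10^4 m/s.

v ≈ 24.4 km/s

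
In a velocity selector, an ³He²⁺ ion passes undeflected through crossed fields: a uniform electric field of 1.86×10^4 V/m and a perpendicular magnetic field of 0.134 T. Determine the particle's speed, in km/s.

For zero net force, qE = qvB, so v = E/B.
v = (1.86×10^4) / (0.134) = 1.39×10^5 m/s.

v ≈ 139 km/s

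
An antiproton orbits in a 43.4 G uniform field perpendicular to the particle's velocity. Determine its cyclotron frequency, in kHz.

f = qB/(2πm) = (1×1.60×10^-19)(4.34×10^-3) / [2π(1.67×10^-27)] = 6.62×10^4 Hz.

f ≈ 66.2 kHz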